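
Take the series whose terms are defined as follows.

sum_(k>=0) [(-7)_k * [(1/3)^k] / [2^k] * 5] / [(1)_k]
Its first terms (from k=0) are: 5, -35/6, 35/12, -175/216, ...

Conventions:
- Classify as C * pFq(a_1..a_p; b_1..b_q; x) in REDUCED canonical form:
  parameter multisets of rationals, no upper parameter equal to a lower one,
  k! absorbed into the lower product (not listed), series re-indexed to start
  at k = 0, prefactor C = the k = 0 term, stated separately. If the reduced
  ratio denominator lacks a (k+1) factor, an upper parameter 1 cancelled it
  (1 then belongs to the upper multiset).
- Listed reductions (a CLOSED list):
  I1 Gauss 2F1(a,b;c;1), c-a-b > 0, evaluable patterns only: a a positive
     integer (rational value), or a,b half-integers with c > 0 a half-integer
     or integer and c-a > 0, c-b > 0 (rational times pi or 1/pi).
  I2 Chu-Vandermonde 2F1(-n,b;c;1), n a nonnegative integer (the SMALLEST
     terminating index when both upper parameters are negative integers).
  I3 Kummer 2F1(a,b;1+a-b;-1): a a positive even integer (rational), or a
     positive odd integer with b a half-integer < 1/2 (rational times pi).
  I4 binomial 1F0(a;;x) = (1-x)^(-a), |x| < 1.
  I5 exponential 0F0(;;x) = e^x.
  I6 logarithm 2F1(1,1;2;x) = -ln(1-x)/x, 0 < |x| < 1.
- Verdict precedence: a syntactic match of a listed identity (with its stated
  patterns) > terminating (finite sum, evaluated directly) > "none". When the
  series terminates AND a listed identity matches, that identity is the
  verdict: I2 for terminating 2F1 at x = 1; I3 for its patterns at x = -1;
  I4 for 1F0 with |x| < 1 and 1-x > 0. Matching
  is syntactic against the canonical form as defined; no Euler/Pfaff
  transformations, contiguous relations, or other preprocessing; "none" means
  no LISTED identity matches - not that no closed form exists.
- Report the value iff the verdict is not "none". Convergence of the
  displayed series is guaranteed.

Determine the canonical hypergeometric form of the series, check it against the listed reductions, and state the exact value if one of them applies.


Canonical form: C = 5 times 1F0 with upper {-7}, lower {-}, x = 1/6. Verdict at x = 1/6: the I4 binomial reduction matches (the 1F0 binomial series: exponent 7, x = 1/6). Sum: 390625/279936.

First insight: with t_0 = 5, the two k-th powers (C = 5) combine into one argument.
Adjacent-term ratio: r(k) = (1/6) * (k-7) / [(k+1)] - rational; roots negated = parameters, x = (1/6), C = 5.


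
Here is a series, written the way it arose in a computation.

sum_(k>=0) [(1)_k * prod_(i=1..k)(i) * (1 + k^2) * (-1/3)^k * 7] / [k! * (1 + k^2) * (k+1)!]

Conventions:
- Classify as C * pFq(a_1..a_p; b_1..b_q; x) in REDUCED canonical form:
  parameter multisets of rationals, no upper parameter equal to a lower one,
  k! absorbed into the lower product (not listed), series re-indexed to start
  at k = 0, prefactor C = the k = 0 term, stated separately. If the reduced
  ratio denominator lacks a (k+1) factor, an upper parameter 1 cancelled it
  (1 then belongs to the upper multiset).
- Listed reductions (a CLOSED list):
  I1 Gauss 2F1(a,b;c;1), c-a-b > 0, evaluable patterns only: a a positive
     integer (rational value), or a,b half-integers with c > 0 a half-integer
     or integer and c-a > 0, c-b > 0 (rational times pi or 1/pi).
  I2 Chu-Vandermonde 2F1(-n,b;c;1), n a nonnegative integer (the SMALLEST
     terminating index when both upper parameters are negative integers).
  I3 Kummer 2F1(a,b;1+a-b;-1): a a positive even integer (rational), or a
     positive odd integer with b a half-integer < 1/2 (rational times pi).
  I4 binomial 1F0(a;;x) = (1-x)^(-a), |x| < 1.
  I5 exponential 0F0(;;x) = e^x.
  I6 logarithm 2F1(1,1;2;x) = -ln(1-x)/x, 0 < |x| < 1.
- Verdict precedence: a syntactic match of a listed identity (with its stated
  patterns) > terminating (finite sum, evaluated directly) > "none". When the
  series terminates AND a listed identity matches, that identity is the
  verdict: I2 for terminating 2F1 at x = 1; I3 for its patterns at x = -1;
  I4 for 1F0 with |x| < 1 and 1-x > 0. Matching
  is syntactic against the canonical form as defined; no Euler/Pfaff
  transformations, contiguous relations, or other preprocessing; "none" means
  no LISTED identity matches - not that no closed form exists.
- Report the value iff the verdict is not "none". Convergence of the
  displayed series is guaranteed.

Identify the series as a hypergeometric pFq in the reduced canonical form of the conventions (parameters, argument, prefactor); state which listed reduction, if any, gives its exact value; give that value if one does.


Classification (C = 7): 2F1 with upper {1, 1}, lower {2}, argument x = -1/3. Verdict (x = -1/3): the logarithmic series (I6) applies (the logarithm: parameters (1,1;2), x = -1/3). Sum: 21 * ln(4/3).

Key step: x = (-1/3) and the running product (C = 7) telescopes to a rising factorial.
Step ratio: r(k) = (-1/3) * (k+1) (k+1) / [(k+2) (k+1)] ; factor over Q: parameters, x = (-1/3), and C = 7.


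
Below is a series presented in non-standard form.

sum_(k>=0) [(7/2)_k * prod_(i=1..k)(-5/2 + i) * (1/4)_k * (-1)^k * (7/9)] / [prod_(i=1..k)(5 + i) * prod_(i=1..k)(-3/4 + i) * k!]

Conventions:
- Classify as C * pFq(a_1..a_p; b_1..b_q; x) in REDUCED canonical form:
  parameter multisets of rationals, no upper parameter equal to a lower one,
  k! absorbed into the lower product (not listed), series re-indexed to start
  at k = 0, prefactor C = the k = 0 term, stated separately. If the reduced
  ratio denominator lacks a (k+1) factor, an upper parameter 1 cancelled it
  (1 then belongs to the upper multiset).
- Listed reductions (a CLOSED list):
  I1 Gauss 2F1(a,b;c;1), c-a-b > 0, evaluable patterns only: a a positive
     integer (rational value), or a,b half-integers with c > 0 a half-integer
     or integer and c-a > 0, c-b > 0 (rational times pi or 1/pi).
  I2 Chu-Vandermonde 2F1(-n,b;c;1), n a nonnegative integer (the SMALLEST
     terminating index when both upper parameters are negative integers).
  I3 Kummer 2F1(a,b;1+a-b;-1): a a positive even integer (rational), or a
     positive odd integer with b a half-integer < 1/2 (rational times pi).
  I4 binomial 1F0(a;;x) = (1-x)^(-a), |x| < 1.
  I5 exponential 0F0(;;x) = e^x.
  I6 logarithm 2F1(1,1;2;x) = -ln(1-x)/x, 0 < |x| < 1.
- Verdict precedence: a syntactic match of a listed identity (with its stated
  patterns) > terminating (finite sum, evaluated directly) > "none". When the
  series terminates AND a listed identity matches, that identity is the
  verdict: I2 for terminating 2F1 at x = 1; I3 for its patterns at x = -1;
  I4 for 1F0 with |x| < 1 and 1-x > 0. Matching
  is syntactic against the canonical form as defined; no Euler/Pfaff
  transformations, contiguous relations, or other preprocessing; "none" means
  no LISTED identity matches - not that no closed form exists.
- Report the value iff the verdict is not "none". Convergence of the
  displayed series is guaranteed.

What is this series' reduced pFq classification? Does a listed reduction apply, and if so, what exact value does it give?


The tell: with t_0 = 7/9, the lower running product (C = 7/9, x = -1) is a rising factorial.
Step ratio: r(k) = (-1) * (k-3/2) (k+7/2) / [(k+6) (k+1)] - rational in k, leading ratio (-1); with t_0 = 7/9, classification follows.

Reduced: x = -1, 2F1, upper = {-3/2, 7/2}, lower = {6}, C = 7/9. Verdict: none. Every listed pattern misses the 2F1 form at -1, upper {-3/2, 7/2}.


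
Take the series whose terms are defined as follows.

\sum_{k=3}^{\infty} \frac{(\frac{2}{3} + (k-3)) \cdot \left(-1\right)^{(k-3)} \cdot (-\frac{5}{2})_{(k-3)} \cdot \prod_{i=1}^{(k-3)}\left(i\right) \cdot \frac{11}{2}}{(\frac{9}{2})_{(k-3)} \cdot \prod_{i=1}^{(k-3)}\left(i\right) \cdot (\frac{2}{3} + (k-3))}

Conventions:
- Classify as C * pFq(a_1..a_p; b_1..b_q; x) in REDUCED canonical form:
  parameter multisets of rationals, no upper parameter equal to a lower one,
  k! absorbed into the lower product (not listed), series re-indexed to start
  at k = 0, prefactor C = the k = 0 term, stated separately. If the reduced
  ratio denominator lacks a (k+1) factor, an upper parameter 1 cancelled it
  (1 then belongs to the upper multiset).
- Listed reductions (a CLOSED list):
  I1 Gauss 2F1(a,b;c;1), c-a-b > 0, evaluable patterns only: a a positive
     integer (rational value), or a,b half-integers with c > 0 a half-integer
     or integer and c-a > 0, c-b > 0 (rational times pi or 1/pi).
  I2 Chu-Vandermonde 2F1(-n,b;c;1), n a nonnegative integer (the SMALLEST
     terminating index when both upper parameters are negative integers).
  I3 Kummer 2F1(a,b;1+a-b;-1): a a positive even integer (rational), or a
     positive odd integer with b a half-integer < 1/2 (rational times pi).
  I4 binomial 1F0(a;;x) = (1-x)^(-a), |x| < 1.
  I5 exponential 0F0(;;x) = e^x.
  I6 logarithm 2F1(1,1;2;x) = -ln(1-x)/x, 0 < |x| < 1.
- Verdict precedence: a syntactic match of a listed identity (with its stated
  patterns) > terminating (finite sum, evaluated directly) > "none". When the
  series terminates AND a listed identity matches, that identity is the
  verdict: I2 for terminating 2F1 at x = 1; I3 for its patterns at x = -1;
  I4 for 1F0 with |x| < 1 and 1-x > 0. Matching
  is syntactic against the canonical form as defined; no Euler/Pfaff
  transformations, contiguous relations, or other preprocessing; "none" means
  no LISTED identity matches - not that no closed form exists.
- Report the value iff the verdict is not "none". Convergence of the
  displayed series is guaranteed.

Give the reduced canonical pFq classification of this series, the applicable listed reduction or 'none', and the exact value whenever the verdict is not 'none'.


The series (x = -1) is 2F1: upper {-\frac{5}{2}, 1}, lower {\frac{9}{2}}, prefactor \frac{11}{2}. Verdict: this is Kummer's theorem (I3) (x = -1; c = \frac{9}{2} equals 1+a-b for upper {-\frac{5}{2}, 1}: listed pattern). Its exact value is \frac{385}{128} \cdot \pi.

The tell: t_0 being \frac{11}{2}, the running product (C = 11/2, x = -1) telescopes to a rising factorial.
Step ratio: r(k) = -1 * (k-\frac{5}{2}) (k+1) / [(k+\frac{9}{2}) (k+1)] - rational in k, leading ratio -1; with t_0 = \frac{11}{2}, classification follows.


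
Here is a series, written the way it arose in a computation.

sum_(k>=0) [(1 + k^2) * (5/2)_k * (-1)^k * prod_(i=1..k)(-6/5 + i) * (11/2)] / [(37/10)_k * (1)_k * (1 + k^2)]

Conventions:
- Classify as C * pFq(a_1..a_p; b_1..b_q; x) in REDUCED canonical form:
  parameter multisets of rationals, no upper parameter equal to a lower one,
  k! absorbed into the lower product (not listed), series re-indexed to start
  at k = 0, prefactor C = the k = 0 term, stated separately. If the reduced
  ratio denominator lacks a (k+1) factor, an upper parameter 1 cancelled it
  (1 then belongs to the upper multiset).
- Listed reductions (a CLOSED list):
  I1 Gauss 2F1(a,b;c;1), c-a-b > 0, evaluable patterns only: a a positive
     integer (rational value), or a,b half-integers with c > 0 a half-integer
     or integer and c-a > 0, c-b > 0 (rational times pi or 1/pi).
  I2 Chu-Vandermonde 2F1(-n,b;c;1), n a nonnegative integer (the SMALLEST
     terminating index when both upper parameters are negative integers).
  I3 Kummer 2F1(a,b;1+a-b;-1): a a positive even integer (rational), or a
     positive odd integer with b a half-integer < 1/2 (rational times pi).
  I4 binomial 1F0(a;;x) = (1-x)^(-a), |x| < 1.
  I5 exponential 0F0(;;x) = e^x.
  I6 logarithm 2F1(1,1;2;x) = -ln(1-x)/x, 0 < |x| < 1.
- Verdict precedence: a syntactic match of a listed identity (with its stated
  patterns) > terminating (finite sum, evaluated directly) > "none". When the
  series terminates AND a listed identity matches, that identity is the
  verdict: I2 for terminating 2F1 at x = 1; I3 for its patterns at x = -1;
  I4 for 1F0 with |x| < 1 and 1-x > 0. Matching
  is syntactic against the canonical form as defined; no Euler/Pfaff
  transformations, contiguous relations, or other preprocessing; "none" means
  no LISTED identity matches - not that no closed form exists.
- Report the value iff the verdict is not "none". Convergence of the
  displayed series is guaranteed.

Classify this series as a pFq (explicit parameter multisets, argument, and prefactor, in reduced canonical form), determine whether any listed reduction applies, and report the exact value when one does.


Prefactor 11/2, argument -1: 2F1 with upper {-1/5, 5/2} over lower {37/10}. Verdict: none - this 2F1 at x = -1 matches no listed pattern, and upper {-1/5, 5/2} holds no stopper.

Structural cue: t_0 being 11/2, (1)_k (C = 11/2) is k! itself.
Consecutive-term ratio: r(k) = (-1) * (k-1/5) (k+5/2) / [(k+37/10) (k+1)] ; factor over Q: parameters, x = (-1), and C = 11/2.


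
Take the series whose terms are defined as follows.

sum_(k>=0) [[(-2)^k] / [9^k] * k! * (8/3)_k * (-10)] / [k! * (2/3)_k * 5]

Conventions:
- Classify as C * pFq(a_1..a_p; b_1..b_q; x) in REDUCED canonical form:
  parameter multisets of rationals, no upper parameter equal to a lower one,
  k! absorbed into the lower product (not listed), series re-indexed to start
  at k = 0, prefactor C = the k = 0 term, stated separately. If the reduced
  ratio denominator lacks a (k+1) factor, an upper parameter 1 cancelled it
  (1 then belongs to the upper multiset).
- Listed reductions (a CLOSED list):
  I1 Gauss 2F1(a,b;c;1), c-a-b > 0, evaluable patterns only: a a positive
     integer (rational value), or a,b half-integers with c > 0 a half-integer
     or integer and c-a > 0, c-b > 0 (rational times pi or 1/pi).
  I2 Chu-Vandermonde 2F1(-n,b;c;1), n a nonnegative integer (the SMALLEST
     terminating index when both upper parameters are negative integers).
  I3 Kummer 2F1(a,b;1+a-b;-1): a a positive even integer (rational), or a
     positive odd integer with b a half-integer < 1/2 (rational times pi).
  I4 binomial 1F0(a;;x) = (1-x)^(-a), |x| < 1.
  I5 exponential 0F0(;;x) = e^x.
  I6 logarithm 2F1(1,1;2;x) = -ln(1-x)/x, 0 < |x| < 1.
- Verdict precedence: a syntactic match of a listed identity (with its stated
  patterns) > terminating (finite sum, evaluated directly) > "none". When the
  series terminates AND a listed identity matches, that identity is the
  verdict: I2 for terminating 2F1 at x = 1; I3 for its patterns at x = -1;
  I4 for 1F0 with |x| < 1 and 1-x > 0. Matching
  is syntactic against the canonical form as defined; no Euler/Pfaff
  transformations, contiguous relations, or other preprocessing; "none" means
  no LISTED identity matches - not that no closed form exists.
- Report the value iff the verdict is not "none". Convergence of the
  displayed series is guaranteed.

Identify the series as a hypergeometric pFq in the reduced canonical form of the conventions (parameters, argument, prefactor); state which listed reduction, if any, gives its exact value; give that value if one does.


Canonical form: C = -2 times 2F1 with upper {1, 8/3}, lower {2/3}, x = -2/9. Verdict: none. No listed pattern accepts 2F1(1, 8/3; 2/3; -2/9).

The tell: t_0 = -2 here, and the constant factors (C = -2, x = -2/9) combine into one prefactor.
Term ratio: r(k) = (-2/9) * (k+1) (k+8/3) / [(k+2/3) (k+1)] - poly over poly, x = (-2/9) from leading terms; C = -2 at k = 0.


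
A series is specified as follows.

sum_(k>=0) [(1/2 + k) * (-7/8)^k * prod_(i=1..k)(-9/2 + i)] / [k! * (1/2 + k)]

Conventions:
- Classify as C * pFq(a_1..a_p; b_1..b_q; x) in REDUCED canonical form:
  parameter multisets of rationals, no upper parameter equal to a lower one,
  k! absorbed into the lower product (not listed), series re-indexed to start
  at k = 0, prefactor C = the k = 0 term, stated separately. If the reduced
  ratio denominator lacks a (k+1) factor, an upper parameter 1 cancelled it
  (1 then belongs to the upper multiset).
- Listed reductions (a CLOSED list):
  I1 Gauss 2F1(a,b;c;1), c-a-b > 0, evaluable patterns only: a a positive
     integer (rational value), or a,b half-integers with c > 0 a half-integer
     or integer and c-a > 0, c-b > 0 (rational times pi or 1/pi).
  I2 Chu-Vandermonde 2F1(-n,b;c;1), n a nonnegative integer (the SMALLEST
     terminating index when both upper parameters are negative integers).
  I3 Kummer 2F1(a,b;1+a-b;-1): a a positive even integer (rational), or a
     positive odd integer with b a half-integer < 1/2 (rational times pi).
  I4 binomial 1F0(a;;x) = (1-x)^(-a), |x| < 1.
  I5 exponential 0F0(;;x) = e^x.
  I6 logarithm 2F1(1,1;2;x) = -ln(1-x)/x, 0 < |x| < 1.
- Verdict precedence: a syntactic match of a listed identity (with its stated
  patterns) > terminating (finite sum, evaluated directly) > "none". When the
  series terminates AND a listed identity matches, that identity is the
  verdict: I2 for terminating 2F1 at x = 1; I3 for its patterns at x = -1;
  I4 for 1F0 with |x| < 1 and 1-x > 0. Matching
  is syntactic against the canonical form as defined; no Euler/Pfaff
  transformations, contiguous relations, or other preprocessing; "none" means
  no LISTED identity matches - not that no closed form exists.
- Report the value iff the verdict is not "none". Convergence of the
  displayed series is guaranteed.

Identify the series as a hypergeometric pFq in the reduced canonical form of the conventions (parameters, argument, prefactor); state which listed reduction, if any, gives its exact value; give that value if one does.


With C = 1: the canonical form is 1F0(-7/2; -; -7/8). Verdict: this is binomial (I4) (the 1F0 binomial series: exponent 7/2, x = -7/8). Hence: (15/8)^(7/2).

Structural cue: with t_0 = 1, the running product (prefactor 1) telescopes to a rising factorial.
Term ratio: r(k) = (-7/8) * (k-7/2) / [(k+1)] - rational; roots negated = parameters, x = (-7/8), C = 1.


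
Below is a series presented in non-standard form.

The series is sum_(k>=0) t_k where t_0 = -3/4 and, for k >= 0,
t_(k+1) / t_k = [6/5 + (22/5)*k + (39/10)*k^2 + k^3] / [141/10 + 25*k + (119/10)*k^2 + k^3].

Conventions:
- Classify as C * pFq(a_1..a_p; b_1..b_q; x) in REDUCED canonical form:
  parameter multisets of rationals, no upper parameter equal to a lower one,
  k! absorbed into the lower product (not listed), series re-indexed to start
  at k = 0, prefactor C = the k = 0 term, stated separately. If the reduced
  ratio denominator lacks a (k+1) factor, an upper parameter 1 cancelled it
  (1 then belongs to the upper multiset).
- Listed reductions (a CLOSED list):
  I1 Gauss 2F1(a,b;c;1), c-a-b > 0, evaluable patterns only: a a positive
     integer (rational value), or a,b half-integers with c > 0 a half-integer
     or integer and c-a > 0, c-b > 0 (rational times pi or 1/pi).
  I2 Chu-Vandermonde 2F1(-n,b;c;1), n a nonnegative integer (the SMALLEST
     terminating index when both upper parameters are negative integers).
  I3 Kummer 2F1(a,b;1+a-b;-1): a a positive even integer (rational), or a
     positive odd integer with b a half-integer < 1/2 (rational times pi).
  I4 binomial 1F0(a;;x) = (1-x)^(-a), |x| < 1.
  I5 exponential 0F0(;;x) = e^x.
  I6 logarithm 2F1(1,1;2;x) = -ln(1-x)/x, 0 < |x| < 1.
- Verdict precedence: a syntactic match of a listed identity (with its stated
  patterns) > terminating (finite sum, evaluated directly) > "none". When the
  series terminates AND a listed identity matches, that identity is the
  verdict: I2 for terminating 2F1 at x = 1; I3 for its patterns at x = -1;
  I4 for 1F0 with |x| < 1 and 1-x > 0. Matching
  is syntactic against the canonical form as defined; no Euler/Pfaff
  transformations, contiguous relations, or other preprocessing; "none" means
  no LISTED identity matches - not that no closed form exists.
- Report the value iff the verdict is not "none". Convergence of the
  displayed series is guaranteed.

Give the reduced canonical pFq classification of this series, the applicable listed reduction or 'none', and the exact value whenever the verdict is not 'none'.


Reduced: x = 1, 2F1, upper = {2/5, 2}, lower = {47/5}, C = -3/4. Verdict: Gauss (I1, integer-parameter pattern) matches (x = 1: the Gamma ratio telescopes since c-a-b = 7 > 0 and a = 2 in Z>0). Its exact value is -333/400.

Structural cue: t_0 = -3/4 here, and cancel k + 3/2 from the displayed ratio first; then prefactor -3/4.
Adjacent-term ratio: r(k) = 1 * (k+2/5) (k+2) / [(k+47/5) (k+1)] ; factor over Q: parameters, x = 1, and C = -3/4.


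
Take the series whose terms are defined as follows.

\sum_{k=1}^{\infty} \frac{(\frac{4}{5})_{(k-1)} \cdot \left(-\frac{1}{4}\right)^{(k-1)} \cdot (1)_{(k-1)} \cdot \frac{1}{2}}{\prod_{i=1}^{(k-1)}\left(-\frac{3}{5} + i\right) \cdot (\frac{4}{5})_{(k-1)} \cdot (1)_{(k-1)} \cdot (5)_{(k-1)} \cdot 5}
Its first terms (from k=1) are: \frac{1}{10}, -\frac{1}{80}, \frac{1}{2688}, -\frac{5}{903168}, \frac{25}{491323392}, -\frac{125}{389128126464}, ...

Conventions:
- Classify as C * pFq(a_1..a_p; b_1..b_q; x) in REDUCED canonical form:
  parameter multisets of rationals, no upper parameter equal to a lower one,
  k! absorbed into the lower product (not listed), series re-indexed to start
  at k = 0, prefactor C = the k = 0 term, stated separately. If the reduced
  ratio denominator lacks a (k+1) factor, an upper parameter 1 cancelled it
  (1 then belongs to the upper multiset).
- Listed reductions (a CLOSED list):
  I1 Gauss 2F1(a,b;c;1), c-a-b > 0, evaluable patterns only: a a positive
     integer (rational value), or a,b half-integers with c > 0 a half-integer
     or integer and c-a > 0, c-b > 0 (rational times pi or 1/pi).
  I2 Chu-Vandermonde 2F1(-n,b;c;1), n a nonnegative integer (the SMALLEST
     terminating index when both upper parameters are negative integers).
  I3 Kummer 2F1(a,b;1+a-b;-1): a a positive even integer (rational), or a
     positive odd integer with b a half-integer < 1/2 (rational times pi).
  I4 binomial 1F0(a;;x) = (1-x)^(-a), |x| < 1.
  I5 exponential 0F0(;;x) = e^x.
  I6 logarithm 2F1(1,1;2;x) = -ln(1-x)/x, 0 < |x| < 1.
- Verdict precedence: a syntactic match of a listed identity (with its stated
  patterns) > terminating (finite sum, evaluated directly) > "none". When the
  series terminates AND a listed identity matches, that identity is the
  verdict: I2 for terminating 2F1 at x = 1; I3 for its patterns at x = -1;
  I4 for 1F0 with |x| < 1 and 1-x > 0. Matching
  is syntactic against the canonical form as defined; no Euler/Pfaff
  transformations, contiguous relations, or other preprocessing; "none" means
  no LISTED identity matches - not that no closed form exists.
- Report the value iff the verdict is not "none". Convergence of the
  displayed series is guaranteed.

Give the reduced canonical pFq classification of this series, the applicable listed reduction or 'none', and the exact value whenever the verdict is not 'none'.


At argument -\frac{1}{4}: a 1F2 with upper {1}, lower {\frac{2}{5}, 5}, scaled by C = \frac{1}{10}. Verdict: none. Every listed pattern misses the 1F2 form at -\frac{1}{4}, upper {1}.

Key observation: with t_0 = \frac{1}{10}, (1)_k (C = 1/10) is k! itself.
Term ratio: r(k) = -\frac{1}{4} * (k+1) / [(k+\frac{2}{5}) (k+5) (k+1)] - rational; roots negated = parameters, x = -\frac{1}{4}, C = \frac{1}{10}.


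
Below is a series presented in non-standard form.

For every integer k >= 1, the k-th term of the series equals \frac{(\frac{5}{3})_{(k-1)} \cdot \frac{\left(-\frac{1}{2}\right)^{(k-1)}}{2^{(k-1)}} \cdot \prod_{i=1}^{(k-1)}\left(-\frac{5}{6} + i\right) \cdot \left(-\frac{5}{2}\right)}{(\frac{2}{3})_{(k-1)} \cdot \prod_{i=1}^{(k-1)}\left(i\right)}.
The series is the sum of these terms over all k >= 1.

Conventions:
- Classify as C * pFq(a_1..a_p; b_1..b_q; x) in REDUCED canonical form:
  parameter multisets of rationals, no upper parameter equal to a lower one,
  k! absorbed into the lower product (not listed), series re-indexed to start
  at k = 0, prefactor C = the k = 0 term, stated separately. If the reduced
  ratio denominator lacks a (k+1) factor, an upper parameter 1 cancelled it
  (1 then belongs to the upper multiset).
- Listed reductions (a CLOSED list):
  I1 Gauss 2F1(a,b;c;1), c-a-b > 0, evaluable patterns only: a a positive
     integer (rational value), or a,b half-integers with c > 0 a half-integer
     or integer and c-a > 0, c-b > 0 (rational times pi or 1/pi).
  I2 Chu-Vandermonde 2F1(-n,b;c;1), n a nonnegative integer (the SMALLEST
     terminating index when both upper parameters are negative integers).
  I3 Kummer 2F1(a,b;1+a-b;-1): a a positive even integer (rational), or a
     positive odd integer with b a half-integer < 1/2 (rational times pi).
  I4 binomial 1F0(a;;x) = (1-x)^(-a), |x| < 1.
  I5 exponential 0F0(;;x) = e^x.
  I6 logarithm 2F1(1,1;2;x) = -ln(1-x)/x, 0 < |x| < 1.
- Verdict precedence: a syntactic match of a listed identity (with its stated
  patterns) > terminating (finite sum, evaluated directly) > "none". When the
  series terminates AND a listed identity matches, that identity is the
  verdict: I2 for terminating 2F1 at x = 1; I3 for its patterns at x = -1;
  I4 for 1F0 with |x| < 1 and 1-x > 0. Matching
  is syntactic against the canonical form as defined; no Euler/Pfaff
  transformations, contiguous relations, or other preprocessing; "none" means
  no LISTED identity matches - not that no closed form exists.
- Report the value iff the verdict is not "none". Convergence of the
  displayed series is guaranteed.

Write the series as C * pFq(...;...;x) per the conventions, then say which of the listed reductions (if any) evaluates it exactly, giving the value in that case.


Canonical form: C = -\frac{5}{2} times 2F1 with upper {\frac{1}{6}, \frac{5}{3}}, lower {\frac{2}{3}}, x = -\frac{1}{4}. Verdict: no listed reduction: x = -\frac{1}{4} and upper {\frac{1}{6}, \frac{5}{3}} fail every I1-I6 pattern.

First insight: x = -\frac{1}{4} and the product of the first k integers (prefactor -5/2) is k!.
Consecutive-term ratio: r(k) = -\frac{1}{4} * (k+\frac{1}{6}) (k+\frac{5}{3}) / [(k+\frac{2}{3}) (k+1)] - rational in k, leading ratio -\frac{1}{4}; with t_0 = -\frac{5}{2}, classification follows.


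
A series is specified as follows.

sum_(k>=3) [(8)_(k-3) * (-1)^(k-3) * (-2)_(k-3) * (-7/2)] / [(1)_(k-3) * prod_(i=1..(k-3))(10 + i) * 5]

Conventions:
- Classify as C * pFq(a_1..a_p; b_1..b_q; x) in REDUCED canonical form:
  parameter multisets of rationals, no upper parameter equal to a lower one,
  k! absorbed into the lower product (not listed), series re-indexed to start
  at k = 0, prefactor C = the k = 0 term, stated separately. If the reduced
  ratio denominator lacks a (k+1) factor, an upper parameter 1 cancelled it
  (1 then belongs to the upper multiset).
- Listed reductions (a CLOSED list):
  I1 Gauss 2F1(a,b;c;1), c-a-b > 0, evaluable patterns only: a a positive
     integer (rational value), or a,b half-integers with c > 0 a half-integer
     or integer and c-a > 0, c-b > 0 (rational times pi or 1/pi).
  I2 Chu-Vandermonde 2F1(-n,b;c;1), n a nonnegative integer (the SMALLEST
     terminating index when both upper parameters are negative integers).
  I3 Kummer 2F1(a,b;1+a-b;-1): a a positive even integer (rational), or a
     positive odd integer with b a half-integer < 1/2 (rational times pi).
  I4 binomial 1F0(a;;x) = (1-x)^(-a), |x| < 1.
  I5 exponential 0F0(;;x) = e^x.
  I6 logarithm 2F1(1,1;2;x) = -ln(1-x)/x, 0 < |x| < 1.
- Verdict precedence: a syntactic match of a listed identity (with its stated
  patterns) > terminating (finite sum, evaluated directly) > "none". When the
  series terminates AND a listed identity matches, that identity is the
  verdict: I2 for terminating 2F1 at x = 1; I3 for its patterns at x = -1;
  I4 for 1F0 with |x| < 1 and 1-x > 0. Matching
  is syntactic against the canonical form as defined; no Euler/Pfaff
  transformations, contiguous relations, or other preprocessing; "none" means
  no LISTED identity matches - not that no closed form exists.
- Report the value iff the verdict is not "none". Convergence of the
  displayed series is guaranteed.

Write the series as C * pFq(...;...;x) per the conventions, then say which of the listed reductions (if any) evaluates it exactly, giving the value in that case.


Canonical form: C = -7/10 times 2F1 with upper {-2, 8}, lower {11}, x = -1. Verdict: this is Kummer's theorem (I3) (x = -1; c = 11 equals 1+a-b for upper {-2, 8}: listed pattern). Hence: -21/10.

The tell: t_0 being -7/10, the constant factors (C = -7/10) combine into one prefactor.
Adjacent-term ratio: r(k) = (-1) * (k-2) (k+8) / [(k+11) (k+1)] - rational in k, leading ratio (-1); with t_0 = -7/10, classification follows.


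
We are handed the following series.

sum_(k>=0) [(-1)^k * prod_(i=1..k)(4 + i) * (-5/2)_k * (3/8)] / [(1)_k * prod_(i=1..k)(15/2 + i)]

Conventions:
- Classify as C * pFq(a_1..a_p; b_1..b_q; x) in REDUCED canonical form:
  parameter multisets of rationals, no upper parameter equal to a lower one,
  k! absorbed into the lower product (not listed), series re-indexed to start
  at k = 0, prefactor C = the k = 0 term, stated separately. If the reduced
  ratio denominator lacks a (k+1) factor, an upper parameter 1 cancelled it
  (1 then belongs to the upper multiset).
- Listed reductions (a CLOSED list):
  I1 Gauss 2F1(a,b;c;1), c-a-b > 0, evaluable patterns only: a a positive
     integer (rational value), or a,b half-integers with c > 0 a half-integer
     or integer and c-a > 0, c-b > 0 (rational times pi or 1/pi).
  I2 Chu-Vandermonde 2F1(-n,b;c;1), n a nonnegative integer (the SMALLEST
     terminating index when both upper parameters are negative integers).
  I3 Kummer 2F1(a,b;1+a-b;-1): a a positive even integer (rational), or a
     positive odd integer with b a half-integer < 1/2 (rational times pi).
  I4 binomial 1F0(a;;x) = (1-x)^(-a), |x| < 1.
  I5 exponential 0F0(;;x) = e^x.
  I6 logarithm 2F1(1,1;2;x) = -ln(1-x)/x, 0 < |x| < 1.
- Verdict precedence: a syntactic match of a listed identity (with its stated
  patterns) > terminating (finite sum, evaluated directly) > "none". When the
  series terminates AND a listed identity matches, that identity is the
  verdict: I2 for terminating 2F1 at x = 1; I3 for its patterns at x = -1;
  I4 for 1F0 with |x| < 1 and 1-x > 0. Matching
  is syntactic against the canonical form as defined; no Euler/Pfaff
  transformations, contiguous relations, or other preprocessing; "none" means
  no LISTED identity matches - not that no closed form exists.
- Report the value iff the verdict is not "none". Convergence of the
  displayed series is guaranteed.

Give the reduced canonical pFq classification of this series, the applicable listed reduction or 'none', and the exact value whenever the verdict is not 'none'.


At argument -1: a 2F1 with upper {-5/2, 5}, lower {17/2}, scaled by C = 3/8. Verdict: this is Kummer (I3) (x = -1; c = 17/2 equals 1+a-b for upper {-5/2, 5}: listed pattern). Value: (405405/1048576) * pi.

Key step: x = (-1) and (1)_k (prefactor 3/8) is k! itself.
Consecutive-term ratio: r(k) = (-1) * (k-5/2) (k+5) / [(k+17/2) (k+1)] - rational in k. x = (-1); t_0 = 3/8; negate the roots.


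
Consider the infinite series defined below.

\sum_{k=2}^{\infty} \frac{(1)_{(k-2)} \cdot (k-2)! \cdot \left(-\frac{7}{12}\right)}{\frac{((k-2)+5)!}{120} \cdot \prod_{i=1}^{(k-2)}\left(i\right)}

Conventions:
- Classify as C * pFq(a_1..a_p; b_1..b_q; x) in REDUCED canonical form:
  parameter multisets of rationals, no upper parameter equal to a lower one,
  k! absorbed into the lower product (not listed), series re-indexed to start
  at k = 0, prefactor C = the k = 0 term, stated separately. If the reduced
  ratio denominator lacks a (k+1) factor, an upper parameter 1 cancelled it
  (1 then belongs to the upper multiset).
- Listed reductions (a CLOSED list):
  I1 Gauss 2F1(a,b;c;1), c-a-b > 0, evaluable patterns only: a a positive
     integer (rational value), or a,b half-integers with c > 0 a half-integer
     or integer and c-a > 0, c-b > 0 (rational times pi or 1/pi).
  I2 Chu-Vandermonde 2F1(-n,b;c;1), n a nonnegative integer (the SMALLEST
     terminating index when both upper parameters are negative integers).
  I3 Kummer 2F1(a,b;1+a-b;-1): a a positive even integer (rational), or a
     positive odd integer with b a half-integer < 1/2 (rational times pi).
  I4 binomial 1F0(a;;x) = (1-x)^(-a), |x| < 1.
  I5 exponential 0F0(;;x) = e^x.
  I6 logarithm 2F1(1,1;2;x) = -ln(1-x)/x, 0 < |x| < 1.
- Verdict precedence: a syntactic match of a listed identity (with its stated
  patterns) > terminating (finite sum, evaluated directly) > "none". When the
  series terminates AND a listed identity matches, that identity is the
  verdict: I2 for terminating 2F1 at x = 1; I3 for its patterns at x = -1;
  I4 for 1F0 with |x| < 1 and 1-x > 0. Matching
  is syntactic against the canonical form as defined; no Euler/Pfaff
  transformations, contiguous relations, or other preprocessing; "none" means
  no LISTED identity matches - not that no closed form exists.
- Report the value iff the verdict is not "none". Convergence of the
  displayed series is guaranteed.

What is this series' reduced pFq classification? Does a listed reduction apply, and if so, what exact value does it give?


The series (x = 1) is 2F1: upper {1, 1}, lower {6}, prefactor -\frac{7}{12}. Verdict (x = 1): Gauss's theorem (I1) applies (x = 1: the Gamma ratio telescopes since c-a-b = 4 > 0 and a = 1 in Z>0). Its exact value is -\frac{35}{48}.

Structural cue: x = 1 and the denominator's factorial ratio (C = -7/12) is a lower Pochhammer.
Term ratio: r(k) = 1 * (k+1) (k+1) / [(k+6) (k+1)] ; factor over Q: parameters, x = 1, and C = -\frac{7}{12}.


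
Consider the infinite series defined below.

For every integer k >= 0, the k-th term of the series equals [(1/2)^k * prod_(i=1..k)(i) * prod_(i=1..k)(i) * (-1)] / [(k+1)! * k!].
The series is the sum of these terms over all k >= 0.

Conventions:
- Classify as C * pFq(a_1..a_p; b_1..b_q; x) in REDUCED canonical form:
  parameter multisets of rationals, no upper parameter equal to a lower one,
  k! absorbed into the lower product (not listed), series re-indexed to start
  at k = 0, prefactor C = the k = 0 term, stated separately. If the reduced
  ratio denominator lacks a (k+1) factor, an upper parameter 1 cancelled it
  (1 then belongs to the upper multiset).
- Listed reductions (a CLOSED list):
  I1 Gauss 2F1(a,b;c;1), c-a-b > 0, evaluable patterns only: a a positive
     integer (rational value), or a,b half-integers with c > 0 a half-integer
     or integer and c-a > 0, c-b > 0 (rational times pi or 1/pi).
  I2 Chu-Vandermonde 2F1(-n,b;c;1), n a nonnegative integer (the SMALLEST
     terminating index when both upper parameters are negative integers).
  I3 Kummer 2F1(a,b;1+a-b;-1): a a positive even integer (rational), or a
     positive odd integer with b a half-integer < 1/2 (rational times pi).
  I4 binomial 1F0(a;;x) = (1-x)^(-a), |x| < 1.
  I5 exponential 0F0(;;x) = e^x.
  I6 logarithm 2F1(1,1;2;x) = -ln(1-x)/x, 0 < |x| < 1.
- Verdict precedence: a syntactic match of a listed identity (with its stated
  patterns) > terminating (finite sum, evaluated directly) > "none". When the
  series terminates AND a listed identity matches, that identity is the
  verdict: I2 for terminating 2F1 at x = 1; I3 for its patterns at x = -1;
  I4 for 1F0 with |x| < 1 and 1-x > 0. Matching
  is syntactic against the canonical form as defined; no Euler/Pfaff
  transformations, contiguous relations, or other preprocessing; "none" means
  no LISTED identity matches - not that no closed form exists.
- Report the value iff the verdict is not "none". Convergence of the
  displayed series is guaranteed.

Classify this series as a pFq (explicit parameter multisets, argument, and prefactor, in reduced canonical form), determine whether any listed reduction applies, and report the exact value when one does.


This is -1 * 2F1(1, 1; 2; 1/2) in reduced canonical form. Verdict: the I6 logarithm reduction applies (the logarithm: parameters (1,1;2), x = 1/2). Hence: 2 * ln(1/2).

Structural cue: t_0 being -1, the denominator's factorial ratio (prefactor -1) is a lower Pochhammer.
Ratio: r(k) = (1/2) * (k+1) (k+1) / [(k+2) (k+1)] - rational; roots negated = parameters, x = (1/2), C = -1.


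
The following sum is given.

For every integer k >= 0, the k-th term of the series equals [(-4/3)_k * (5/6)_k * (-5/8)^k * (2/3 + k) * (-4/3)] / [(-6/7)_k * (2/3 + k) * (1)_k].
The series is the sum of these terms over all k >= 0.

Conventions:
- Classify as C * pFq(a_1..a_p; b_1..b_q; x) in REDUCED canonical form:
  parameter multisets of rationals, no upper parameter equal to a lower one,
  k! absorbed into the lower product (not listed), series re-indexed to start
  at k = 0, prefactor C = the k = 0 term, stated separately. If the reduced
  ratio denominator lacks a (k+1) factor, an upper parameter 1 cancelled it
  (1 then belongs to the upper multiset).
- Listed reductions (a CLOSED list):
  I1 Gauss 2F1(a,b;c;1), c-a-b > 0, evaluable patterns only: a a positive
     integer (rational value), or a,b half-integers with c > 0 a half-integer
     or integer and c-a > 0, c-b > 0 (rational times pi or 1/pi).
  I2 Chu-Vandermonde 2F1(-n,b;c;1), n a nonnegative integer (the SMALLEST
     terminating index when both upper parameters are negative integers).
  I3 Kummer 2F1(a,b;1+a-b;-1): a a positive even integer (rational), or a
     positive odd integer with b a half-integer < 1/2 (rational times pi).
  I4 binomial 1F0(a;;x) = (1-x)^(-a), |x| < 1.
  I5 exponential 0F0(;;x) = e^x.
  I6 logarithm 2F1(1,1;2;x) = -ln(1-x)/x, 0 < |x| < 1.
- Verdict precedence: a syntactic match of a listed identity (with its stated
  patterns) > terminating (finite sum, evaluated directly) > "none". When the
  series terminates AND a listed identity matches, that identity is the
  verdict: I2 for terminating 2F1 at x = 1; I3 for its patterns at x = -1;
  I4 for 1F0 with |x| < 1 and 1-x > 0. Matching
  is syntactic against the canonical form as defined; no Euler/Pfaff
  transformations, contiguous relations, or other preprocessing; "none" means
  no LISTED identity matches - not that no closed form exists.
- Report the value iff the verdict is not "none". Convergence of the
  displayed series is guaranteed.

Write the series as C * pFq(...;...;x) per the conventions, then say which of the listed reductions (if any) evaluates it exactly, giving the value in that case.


x = -5/8 here; the reduced form reads 2F1, upper {-4/3, 5/6}, lower {-6/7}, C = -4/3. Verdict: none - at argument -5/8 the multisets {-4/3, 5/6} ; {-6/7} match no listed identity.

First insight: t_0 being -4/3, (1)_k (prefactor -4/3) is k! itself.
Ratio: r(k) = (-5/8) * (k-4/3) (k+5/6) / [(k-6/7) (k+1)] - rational; roots negated = parameters, x = (-5/8), C = -4/3.


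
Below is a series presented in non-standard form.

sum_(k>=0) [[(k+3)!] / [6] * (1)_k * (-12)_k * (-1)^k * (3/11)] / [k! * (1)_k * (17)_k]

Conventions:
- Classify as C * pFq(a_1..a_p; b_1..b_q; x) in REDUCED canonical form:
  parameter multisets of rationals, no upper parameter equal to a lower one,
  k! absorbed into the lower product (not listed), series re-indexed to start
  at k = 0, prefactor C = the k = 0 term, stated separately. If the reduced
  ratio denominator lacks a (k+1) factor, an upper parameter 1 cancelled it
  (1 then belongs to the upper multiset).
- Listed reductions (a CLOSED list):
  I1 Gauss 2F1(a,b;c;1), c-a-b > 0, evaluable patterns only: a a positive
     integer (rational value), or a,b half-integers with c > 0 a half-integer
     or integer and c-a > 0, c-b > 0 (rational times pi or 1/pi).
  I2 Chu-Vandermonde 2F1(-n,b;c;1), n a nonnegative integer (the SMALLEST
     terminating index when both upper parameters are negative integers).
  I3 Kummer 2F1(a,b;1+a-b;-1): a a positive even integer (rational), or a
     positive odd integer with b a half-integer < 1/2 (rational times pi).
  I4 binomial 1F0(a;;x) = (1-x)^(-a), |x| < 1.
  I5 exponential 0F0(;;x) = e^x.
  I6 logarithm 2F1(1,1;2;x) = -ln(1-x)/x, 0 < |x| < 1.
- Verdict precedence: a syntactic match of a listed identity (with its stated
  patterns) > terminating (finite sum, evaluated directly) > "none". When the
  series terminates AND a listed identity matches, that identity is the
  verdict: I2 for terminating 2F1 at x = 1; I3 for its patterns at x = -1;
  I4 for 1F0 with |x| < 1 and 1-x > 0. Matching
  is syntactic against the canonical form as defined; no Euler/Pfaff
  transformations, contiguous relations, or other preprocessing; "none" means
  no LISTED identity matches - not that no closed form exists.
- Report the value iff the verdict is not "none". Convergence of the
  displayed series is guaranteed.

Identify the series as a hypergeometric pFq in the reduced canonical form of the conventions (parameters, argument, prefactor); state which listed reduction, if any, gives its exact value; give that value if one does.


Classification (C = 3/11): 2F1 with upper {-12, 4}, lower {17}, argument x = -1. Verdict (x = -1): the Kummer evaluation I3 applies (x = -1; c = 17 equals 1+a-b for upper {-12, 4}: listed pattern). Hence: 60/11.

First insight: x = (-1) and the parameter 1 appears in both the upper and lower lists and cancels.
Term ratio: r(k) = (-1) * (k-12) (k+4) / [(k+17) (k+1)] - rational in k, leading ratio (-1); with t_0 = 3/11, classification follows.
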